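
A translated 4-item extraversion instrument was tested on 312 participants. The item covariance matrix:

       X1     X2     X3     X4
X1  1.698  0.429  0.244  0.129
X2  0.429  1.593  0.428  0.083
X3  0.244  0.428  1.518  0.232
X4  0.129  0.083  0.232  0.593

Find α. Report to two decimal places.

α = 0.49

Σσ²ᵢ = 1.698 + 1.593 + 1.518 + 0.593 = 5.402
Σ_{i<j} σ_ij = 1.545
σ²_T = 5.402 + 2 × 1.545 = 8.492
α = (k/(k−1))·(1 − Σσ²ᵢ/σ²_T) = (4/3)·(1 − 5.402/8.492) = 0.49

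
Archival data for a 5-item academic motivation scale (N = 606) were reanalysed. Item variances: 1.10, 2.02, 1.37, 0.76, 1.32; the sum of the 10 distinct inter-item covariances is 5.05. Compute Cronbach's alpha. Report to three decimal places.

Cronbach's alpha = 0.757

Σσ²ᵢ = 1.10 + 2.02 + 1.37 + 0.76 + 1.32 = 6.57
Sum of distinct covariances = 5.05
σ²_total = Σσ²ᵢ + 2·Σcov = 6.57 + 2 × 5.05 = 16.67
α = (5/4)·(1 − 6.57/16.67) = 0.757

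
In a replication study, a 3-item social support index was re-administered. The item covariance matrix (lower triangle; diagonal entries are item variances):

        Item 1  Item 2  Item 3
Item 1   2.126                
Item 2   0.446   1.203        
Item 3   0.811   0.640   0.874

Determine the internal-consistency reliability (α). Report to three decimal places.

Σσᵢ² = 2.126 + 1.203 + 0.874 = 4.203
Sum of the distinct covariances = 1.897
total variance = 4.203 + 2 × 1.897 = 7.997
α = (k/(k−1))·(1 − Σσᵢ²/total variance) = (3/2)·(1 − 4.203/7.997) = 0.712

α = 0.712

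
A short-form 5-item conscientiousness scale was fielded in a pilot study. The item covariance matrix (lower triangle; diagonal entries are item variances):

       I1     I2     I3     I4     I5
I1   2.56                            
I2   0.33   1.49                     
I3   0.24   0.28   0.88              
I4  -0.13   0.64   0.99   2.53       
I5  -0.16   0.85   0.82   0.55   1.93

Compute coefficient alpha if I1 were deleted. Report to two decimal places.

Remaining items: I2, I3, I4, I5 (k = 4).
sum of item variances = 1.49 + 0.88 + 2.53 + 1.93 = 6.83
total variance = 6.83 + 2 × 4.13 = 15.09
α (item deleted) = (4/3)·(1 − 6.83/15.09) = 0.73

α = 0.73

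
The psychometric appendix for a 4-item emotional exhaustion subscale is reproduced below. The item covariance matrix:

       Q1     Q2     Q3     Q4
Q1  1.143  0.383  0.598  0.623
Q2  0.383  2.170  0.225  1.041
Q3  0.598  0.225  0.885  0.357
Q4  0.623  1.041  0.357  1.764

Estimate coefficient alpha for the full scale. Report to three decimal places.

α = 0.693

Σσ²ᵢ = 1.143 + 2.170 + 0.885 + 1.764 = 5.962
Sum of off-diagonal covariances = 3.227
Var(T) = 5.962 + 2 × 3.227 = 12.416
α = (k/(k−1))·(1 − Σσ²ᵢ/Var(T)) = (4/3)·(1 − 5.962/12.416) = 0.693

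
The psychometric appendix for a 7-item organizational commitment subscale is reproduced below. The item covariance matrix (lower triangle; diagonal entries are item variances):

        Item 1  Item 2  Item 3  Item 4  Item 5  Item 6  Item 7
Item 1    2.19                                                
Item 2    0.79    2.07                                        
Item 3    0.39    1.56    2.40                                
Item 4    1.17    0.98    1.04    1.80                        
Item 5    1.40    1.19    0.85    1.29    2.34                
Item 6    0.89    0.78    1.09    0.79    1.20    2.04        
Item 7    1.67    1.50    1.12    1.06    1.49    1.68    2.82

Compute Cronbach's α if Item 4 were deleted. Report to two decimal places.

Remaining items: Item 1, Item 2, Item 3, Item 5, Item 6, Item 7 (k = 6).
Σσ²ᵢ = 2.19 + 2.07 + 2.40 + 2.34 + 2.04 + 2.82 = 13.86
Var(T) = 13.86 + 2 × 17.60 = 49.06
α (item deleted) = (6/5)·(1 − 13.86/49.06) = 0.86

α = 0.86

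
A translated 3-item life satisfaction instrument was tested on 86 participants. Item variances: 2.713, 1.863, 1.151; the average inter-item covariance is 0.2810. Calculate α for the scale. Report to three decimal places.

α = 0.341

Σσᵢ² = 2.713 + 1.863 + 1.151 = 5.727
Sum of the 3 distinct covariances = 3 × 0.2810 = 0.8430
Var(T) = Σσᵢ² + 2·Σcov = 5.727 + 2 × 0.8430 = 7.4130
α = (3/2)·(1 − 5.727/7.4130) = 0.341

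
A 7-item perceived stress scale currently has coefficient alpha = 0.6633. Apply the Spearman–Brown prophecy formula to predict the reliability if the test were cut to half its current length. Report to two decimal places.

Length factor m = 1/2
α' = m·α / (1 − (1−m)·α)
   = 1/2 × 0.6633 / (1 − (1 − 1/2) × 0.6633)
   = 0.3317 / 0.6683 = 0.50

predicted reliability = 0.50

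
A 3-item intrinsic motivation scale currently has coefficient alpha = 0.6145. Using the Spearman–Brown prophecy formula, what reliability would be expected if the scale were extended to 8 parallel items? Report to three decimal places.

predicted reliability = 0.810

Length factor m = 8/3 = 2.6667
α' = m·α / (1 + (m−1)·α)
   = 8/3 × 0.6145 / (1 + (8/3 − 1) × 0.6145)
   = 1.6387 / 2.0242 = 0.810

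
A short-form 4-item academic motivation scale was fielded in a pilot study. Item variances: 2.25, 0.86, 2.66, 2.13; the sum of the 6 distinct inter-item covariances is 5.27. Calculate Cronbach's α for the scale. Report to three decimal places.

Σσ²ᵢ = 2.25 + 0.86 + 2.66 + 2.13 = 7.90
Sum of distinct covariances = 5.27
σ²_T = Σσ²ᵢ + 2·Σcov = 7.90 + 2 × 5.27 = 18.44
α = (4/3)·(1 − 7.90/18.44) = 0.762

Cronbach's α = 0.762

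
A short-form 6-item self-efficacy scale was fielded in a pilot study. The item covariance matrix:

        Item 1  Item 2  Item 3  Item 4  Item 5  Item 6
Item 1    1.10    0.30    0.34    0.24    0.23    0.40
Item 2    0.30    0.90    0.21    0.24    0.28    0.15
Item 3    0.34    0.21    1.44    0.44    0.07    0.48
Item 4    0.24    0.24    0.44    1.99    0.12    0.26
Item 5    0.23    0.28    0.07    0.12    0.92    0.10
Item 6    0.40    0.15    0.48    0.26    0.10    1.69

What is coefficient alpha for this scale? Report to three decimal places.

α = 0.588

Σσᵢ² = 1.10 + 0.90 + 1.44 + 1.99 + 0.92 + 1.69 = 8.04
Σ_{i<j} σ_ij = 3.86
σ²_total = 8.04 + 2 × 3.86 = 15.76
α = (k/(k−1))·(1 − Σσᵢ²/σ²_total) = (6/5)·(1 − 8.04/15.76) = 0.588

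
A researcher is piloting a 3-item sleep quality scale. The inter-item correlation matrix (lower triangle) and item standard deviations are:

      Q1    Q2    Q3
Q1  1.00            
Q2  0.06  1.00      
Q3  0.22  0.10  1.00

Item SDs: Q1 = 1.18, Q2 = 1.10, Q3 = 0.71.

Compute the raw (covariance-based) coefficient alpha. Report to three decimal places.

coefficient alpha = 0.270

Σσ²ᵢ = 1.18² + 1.10² + 0.71² = 3.1065
Covariances σ_ij = r_ij · s_i · s_j:
  σ(Q1,Q2) = 0.06 × 1.18 × 1.10 = 0.0779
  σ(Q1,Q3) = 0.22 × 1.18 × 0.71 = 0.1843
  σ(Q2,Q3) = 0.10 × 1.10 × 0.71 = 0.0781
σ²_T = Σσ²ᵢ + 2·Σσ_ij = 3.1065 + 2 × 0.3403 = 3.7871
α = (3/2)·(1 − 3.1065/3.7871) = 0.270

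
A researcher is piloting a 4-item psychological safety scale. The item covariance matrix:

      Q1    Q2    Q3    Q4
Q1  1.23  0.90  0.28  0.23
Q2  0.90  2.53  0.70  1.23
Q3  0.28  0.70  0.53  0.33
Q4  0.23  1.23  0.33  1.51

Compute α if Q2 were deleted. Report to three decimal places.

Remaining items: Q1, Q3, Q4 (k = 3).
ΣVar(i) = 1.23 + 0.53 + 1.51 = 3.27
σ²_total = 3.27 + 2 × 0.84 = 4.95
α (item deleted) = (3/2)·(1 − 3.27/4.95) = 0.509

α = 0.509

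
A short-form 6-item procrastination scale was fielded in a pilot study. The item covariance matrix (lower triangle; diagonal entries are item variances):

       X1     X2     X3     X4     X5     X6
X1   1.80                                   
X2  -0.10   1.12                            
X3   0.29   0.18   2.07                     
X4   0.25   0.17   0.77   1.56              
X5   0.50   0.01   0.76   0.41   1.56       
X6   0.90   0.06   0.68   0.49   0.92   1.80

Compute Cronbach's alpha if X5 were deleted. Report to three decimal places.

α = 0.586

Remaining items: X1, X2, X3, X4, X6 (k = 5).
Σσᵢ² = 1.80 + 1.12 + 2.07 + 1.56 + 1.80 = 8.35
σ²_total = 8.35 + 2 × 3.69 = 15.73
α (item deleted) = (5/4)·(1 − 8.35/15.73) = 0.586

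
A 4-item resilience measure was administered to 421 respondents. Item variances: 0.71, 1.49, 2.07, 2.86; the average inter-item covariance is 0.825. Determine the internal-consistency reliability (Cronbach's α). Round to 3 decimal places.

Cronbach's α = 0.775

sum of item variances = 0.71 + 1.49 + 2.07 + 2.86 = 7.13
Sum of the 6 distinct covariances = 6 × 0.825 = 4.950
σ²_total = sum of item variances + 2·Σcov = 7.13 + 2 × 4.950 = 17.030
α = (4/3)·(1 − 7.13/17.030) = 0.775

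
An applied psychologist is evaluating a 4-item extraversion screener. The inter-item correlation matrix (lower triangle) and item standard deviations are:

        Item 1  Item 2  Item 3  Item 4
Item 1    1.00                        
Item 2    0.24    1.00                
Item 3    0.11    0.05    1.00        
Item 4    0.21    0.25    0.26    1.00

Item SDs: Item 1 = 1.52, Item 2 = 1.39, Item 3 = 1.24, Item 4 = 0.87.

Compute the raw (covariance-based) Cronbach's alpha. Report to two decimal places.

α = 0.45

Σσ²ᵢ = 1.52² + 1.39² + 1.24² + 0.87² = 6.5370
Covariances σ_ij = r_ij · s_i · s_j:
  σ(Item 1,Item 2) = 0.24 × 1.52 × 1.39 = 0.5071
  σ(Item 1,Item 3) = 0.11 × 1.52 × 1.24 = 0.2073
  σ(Item 1,Item 4) = 0.21 × 1.52 × 0.87 = 0.2777
  σ(Item 2,Item 3) = 0.05 × 1.39 × 1.24 = 0.0862
  σ(Item 2,Item 4) = 0.25 × 1.39 × 0.87 = 0.3023
  σ(Item 3,Item 4) = 0.26 × 1.24 × 0.87 = 0.2805
σ²_T = Σσ²ᵢ + 2·Σσ_ij = 6.5370 + 2 × 1.6611 = 9.8592
α = (4/3)·(1 − 6.5370/9.8592) = 0.45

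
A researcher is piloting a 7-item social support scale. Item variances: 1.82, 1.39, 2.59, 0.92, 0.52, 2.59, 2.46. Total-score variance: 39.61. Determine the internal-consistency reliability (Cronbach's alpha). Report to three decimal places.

Σσᵢ² = 1.82 + 1.39 + 2.59 + 0.92 + 0.52 + 2.59 + 2.46 = 12.29
α = (k/(k−1))·(1 − Σσᵢ²/σ²_total) = (7/6)·(1 − 12.29/39.61) = 0.805

Cronbach's alpha = 0.805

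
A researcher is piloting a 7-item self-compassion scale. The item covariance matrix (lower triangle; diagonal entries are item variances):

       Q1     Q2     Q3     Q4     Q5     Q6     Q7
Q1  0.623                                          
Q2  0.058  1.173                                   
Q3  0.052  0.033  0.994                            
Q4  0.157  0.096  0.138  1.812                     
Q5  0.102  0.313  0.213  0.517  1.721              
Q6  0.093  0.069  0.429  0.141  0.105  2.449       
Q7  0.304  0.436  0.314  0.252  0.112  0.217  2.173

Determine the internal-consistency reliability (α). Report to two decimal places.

α = 0.50

Σσ²ᵢ = 0.623 + 1.173 + 0.994 + 1.812 + 1.721 + 2.449 + 2.173 = 10.945
Σ_{i<j} σ_ij = 4.151
σ²_T = 10.945 + 2 × 4.151 = 19.247
α = (k/(k−1))·(1 − Σσ²ᵢ/σ²_T) = (7/6)·(1 − 10.945/19.247) = 0.50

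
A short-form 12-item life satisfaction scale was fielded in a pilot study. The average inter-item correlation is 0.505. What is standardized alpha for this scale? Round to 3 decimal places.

α = 0.924

Standardized α = k·r̄ / (1 + (k−1)·r̄) = 12 × 0.505 / (1 + 11 × 0.505)
  = 6.0600 / 6.5550 = 0.924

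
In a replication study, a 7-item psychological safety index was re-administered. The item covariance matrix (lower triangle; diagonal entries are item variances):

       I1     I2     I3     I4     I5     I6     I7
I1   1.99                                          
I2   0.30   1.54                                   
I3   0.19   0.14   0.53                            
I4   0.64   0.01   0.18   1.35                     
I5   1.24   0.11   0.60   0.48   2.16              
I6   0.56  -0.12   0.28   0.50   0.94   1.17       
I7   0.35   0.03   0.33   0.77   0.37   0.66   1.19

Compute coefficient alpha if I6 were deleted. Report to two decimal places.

Remaining items: I1, I2, I3, I4, I5, I7 (k = 6).
Σσ²ᵢ = 1.99 + 1.54 + 0.53 + 1.35 + 2.16 + 1.19 = 8.76
σ²_total = 8.76 + 2 × 5.74 = 20.24
α (item deleted) = (6/5)·(1 − 8.76/20.24) = 0.68

coefficient alpha = 0.68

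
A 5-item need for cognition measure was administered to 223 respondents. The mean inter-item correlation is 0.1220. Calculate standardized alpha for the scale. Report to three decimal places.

Standardized α = k·r̄ / (1 + (k−1)·r̄) = 5 × 0.1220 / (1 + 4 × 0.1220)
  = 0.6100 / 1.4880 = 0.410

standardized alpha = 0.410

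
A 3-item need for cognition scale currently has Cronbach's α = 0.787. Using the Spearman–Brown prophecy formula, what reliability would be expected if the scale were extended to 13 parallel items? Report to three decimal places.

predicted reliability = 0.941

Length factor m = 13/3 = 4.3333
α' = m·α / (1 + (m−1)·α)
   = 13/3 × 0.787 / (1 + (13/3 − 1) × 0.787)
   = 3.4103 / 3.6233 = 0.941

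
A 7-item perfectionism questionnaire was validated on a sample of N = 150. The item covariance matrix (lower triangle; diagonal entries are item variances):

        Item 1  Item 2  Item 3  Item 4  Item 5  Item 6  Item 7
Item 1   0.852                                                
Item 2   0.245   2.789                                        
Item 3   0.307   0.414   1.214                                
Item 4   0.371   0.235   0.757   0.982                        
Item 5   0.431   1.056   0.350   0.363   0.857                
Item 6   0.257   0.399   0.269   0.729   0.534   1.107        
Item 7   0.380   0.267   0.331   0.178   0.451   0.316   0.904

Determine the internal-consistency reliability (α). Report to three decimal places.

Σσᵢ² = 0.852 + 2.789 + 1.214 + 0.982 + 0.857 + 1.107 + 0.904 = 8.705
Sum of off-diagonal covariances = 8.640
Var(T) = 8.705 + 2 × 8.640 = 25.985
α = (k/(k−1))·(1 − Σσᵢ²/Var(T)) = (7/6)·(1 − 8.705/25.985) = 0.776

α = 0.776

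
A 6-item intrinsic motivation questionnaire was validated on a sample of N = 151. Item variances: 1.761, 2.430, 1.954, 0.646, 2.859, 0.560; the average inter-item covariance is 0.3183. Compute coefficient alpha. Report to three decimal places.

coefficient alpha = 0.580

sum of item variances = 1.761 + 2.430 + 1.954 + 0.646 + 2.859 + 0.560 = 10.210
Sum of the 15 distinct covariances = 15 × 0.3183 = 4.7745
total variance = sum of item variances + 2·Σcov = 10.210 + 2 × 4.7745 = 19.7590
α = (6/5)·(1 − 10.210/19.7590) = 0.580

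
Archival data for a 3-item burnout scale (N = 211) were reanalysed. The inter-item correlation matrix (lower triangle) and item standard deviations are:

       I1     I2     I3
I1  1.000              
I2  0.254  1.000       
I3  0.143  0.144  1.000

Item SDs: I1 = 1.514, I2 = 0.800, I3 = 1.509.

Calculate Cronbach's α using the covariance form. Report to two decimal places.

α = 0.36

Σσ²ᵢ = 1.514² + 0.800² + 1.509² = 5.2093
Covariances σ_ij = r_ij · s_i · s_j:
  σ(I1,I2) = 0.254 × 1.514 × 0.800 = 0.3076
  σ(I1,I3) = 0.143 × 1.514 × 1.509 = 0.3267
  σ(I2,I3) = 0.144 × 0.800 × 1.509 = 0.1738
σ²_T = Σσ²ᵢ + 2·Σσ_ij = 5.2093 + 2 × 0.8081 = 6.8255
α = (3/2)·(1 − 5.2093/6.8255) = 0.36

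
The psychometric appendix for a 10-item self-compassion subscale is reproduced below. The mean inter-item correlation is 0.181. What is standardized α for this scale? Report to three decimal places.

α = 0.688

Standardized α = k·r̄ / (1 + (k−1)·r̄) = 10 × 0.181 / (1 + 9 × 0.181)
  = 1.8100 / 2.6290 = 0.688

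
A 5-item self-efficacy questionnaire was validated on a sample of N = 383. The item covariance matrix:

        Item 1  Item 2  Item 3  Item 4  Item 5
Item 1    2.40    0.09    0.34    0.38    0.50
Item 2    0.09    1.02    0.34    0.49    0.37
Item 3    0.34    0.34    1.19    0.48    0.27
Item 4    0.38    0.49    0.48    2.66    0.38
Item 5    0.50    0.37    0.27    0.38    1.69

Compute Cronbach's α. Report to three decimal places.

ΣVar(i) = 2.40 + 1.02 + 1.19 + 2.66 + 1.69 = 8.96
Sum of the distinct covariances = 3.64
total variance = 8.96 + 2 × 3.64 = 16.24
α = (k/(k−1))·(1 − ΣVar(i)/total variance) = (5/4)·(1 − 8.96/16.24) = 0.560

Cronbach's α = 0.560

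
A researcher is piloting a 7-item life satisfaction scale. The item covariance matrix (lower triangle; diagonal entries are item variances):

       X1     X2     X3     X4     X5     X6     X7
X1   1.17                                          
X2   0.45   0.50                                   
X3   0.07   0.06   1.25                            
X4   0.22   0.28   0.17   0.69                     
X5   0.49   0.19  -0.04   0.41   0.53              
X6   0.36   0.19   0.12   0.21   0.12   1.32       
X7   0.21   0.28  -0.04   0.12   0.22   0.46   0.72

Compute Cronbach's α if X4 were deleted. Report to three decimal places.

α = 0.640

Remaining items: X1, X2, X3, X5, X6, X7 (k = 6).
sum of item variances = 1.17 + 0.50 + 1.25 + 0.53 + 1.32 + 0.72 = 5.49
total variance = 5.49 + 2 × 3.14 = 11.77
α (item deleted) = (6/5)·(1 − 5.49/11.77) = 0.640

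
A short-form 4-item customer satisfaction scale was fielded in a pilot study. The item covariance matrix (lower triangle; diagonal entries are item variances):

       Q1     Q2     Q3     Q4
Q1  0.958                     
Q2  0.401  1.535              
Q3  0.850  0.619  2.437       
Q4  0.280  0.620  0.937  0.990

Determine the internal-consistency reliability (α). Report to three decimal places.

α = 0.741

Σσ²ᵢ = 0.958 + 1.535 + 2.437 + 0.990 = 5.920
Sum of the distinct covariances = 3.707
σ²_T = 5.920 + 2 × 3.707 = 13.334
α = (k/(k−1))·(1 − Σσ²ᵢ/σ²_T) = (4/3)·(1 − 5.920/13.334) = 0.741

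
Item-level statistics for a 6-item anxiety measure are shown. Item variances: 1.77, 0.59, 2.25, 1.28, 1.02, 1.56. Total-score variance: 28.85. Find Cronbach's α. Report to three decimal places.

ΣVar(i) = 1.77 + 0.59 + 2.25 + 1.28 + 1.02 + 1.56 = 8.47
α = (k/(k−1))·(1 − ΣVar(i)/Var(T)) = (6/5)·(1 − 8.47/28.85) = 0.848

Cronbach's α = 0.848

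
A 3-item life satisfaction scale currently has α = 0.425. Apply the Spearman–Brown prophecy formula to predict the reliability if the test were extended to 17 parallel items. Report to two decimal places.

Length factor m = 17/3 = 5.6667
α' = m·α / (1 + (m−1)·α)
   = 17/3 × 0.425 / (1 + (17/3 − 1) × 0.425)
   = 2.4083 / 2.9833 = 0.81

predicted reliability = 0.81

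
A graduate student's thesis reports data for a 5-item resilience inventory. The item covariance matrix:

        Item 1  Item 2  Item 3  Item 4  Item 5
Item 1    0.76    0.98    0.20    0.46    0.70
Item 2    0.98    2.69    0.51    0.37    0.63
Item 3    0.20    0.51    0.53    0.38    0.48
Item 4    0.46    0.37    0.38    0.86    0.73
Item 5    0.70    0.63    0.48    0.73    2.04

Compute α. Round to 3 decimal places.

ΣVar(i) = 0.76 + 2.69 + 0.53 + 0.86 + 2.04 = 6.88
Sum of the distinct covariances = 5.44
total variance = 6.88 + 2 × 5.44 = 17.76
α = (k/(k−1))·(1 − ΣVar(i)/total variance) = (5/4)·(1 − 6.88/17.76) = 0.766

α = 0.766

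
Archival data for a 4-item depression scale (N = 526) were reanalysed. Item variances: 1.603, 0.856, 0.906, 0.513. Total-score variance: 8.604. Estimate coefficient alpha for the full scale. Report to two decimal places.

ΣVar(i) = 1.603 + 0.856 + 0.906 + 0.513 = 3.878
α = (k/(k−1))·(1 − ΣVar(i)/total variance) = (4/3)·(1 − 3.878/8.604) = 0.73

α = 0.73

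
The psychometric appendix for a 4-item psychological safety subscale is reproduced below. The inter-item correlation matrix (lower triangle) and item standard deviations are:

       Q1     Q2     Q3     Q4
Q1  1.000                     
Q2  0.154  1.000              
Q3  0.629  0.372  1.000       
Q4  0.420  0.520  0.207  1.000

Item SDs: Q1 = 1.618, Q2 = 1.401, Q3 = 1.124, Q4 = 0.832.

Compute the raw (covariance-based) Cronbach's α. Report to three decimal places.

Σσ²ᵢ = 1.618² + 1.401² + 1.124² + 0.832² = 6.5363
Covariances σ_ij = r_ij · s_i · s_j:
  σ(Q1,Q2) = 0.154 × 1.618 × 1.401 = 0.3491
  σ(Q1,Q3) = 0.629 × 1.618 × 1.124 = 1.1439
  σ(Q1,Q4) = 0.420 × 1.618 × 0.832 = 0.5654
  σ(Q2,Q3) = 0.372 × 1.401 × 1.124 = 0.5858
  σ(Q2,Q4) = 0.520 × 1.401 × 0.832 = 0.6061
  σ(Q3,Q4) = 0.207 × 1.124 × 0.832 = 0.1936
σ²_T = Σσ²ᵢ + 2·Σσ_ij = 6.5363 + 2 × 3.4439 = 13.4241
α = (4/3)·(1 − 6.5363/13.4241) = 0.684

Cronbach's α = 0.684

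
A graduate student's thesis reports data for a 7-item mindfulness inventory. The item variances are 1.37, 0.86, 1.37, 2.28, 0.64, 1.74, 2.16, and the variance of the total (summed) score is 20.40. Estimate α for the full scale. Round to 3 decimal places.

sum of item variances = 1.37 + 0.86 + 1.37 + 2.28 + 0.64 + 1.74 + 2.16 = 10.42
α = (k/(k−1))·(1 − sum of item variances/σ²_total) = (7/6)·(1 − 10.42/20.40) = 0.571

α = 0.571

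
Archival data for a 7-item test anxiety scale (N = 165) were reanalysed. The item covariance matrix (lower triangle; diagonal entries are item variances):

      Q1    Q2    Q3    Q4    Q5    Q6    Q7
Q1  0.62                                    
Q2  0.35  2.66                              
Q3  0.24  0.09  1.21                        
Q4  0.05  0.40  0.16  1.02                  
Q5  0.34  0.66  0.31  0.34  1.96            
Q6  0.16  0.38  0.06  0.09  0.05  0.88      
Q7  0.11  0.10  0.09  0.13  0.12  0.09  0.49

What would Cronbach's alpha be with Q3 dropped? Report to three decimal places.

α = 0.563

Remaining items: Q1, Q2, Q4, Q5, Q6, Q7 (k = 6).
ΣVar(i) = 0.62 + 2.66 + 1.02 + 1.96 + 0.88 + 0.49 = 7.63
total variance = 7.63 + 2 × 3.37 = 14.37
α (item deleted) = (6/5)·(1 − 7.63/14.37) = 0.563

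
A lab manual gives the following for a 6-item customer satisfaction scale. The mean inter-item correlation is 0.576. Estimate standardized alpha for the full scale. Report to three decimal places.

α = 0.891

Standardized α = k·r̄ / (1 + (k−1)·r̄) = 6 × 0.576 / (1 + 5 × 0.576)
  = 3.4560 / 3.8800 = 0.891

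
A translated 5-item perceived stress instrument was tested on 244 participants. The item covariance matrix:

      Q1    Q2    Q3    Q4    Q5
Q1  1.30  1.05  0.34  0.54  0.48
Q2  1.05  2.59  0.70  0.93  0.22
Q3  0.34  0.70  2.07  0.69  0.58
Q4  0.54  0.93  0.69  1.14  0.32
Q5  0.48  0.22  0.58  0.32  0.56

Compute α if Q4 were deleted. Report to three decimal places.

α = 0.678

Remaining items: Q1, Q2, Q3, Q5 (k = 4).
Σσᵢ² = 1.30 + 2.59 + 2.07 + 0.56 = 6.52
σ²_T = 6.52 + 2 × 3.37 = 13.26
α (item deleted) = (4/3)·(1 − 6.52/13.26) = 0.678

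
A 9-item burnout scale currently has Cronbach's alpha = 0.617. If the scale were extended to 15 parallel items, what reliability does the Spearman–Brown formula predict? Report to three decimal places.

Length factor m = 15/9 = 1.6667
α' = m·α / (1 + (m−1)·α)
   = 15/9 × 0.617 / (1 + (15/9 − 1) × 0.617)
   = 1.0283 / 1.4113 = 0.729

predicted reliability = 0.729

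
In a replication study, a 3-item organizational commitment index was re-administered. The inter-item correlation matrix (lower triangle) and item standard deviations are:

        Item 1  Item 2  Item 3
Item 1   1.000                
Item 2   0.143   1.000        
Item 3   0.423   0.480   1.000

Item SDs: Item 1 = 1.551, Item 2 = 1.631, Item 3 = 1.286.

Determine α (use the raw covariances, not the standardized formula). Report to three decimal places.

Σσ²ᵢ = 1.551² + 1.631² + 1.286² = 6.7196
Covariances σ_ij = r_ij · s_i · s_j:
  σ(Item 1,Item 2) = 0.143 × 1.551 × 1.631 = 0.3617
  σ(Item 1,Item 3) = 0.423 × 1.551 × 1.286 = 0.8437
  σ(Item 2,Item 3) = 0.480 × 1.631 × 1.286 = 1.0068
σ²_T = Σσ²ᵢ + 2·Σσ_ij = 6.7196 + 2 × 2.2122 = 11.1440
α = (3/2)·(1 − 6.7196/11.1440) = 0.596

α = 0.596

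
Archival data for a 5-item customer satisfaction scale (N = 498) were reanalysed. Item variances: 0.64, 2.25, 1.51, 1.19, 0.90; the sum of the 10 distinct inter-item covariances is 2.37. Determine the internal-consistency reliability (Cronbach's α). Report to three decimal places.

α = 0.528

Σσᵢ² = 0.64 + 2.25 + 1.51 + 1.19 + 0.90 = 6.49
Sum of distinct covariances = 2.37
Var(T) = Σσᵢ² + 2·Σcov = 6.49 + 2 × 2.37 = 11.23
α = (5/4)·(1 − 6.49/11.23) = 0.528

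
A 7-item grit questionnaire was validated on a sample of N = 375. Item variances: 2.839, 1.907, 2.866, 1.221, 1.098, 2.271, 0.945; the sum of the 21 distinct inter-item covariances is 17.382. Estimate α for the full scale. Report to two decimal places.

α = 0.85

ΣVar(i) = 2.839 + 1.907 + 2.866 + 1.221 + 1.098 + 2.271 + 0.945 = 13.147
Sum of distinct covariances = 17.382
σ²_total = ΣVar(i) + 2·Σcov = 13.147 + 2 × 17.382 = 47.911
α = (7/6)·(1 − 13.147/47.911) = 0.85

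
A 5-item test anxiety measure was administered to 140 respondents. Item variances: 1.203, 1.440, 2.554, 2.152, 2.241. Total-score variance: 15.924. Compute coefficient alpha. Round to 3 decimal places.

α = 0.497

sum of item variances = 1.203 + 1.440 + 2.554 + 2.152 + 2.241 = 9.590
α = (k/(k−1))·(1 − sum of item variances/σ²_T) = (5/4)·(1 − 9.590/15.924) = 0.497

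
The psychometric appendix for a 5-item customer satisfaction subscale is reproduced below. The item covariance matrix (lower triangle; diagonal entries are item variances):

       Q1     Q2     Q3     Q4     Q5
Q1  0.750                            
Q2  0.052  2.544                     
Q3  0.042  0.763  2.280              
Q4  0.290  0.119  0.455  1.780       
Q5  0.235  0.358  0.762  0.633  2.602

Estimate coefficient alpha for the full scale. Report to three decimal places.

α = 0.534

Σσᵢ² = 0.750 + 2.544 + 2.280 + 1.780 + 2.602 = 9.956
Sum of the distinct covariances = 3.709
σ²_T = 9.956 + 2 × 3.709 = 17.374
α = (k/(k−1))·(1 − Σσᵢ²/σ²_T) = (5/4)·(1 − 9.956/17.374) = 0.534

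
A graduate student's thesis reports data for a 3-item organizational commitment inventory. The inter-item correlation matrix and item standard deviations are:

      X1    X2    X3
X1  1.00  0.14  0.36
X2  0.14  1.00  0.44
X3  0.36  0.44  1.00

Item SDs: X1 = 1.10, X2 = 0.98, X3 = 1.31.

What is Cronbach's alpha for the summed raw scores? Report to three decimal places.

Cronbach's alpha = 0.583

Σσ²ᵢ = 1.10² + 0.98² + 1.31² = 3.8865
Covariances σ_ij = r_ij · s_i · s_j:
  σ(X1,X2) = 0.14 × 1.10 × 0.98 = 0.1509
  σ(X1,X3) = 0.36 × 1.10 × 1.31 = 0.5188
  σ(X2,X3) = 0.44 × 0.98 × 1.31 = 0.5649
σ²_T = Σσ²ᵢ + 2·Σσ_ij = 3.8865 + 2 × 1.2346 = 6.3557
α = (3/2)·(1 − 3.8865/6.3557) = 0.583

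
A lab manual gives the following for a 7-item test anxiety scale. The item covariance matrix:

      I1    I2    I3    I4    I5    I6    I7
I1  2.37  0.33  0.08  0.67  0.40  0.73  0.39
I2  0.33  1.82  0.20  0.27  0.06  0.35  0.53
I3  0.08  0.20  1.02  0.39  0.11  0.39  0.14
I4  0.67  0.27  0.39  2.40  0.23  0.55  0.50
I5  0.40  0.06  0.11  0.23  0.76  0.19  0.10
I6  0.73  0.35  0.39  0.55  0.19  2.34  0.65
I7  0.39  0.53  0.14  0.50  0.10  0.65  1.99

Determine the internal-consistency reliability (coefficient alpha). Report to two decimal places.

α = 0.62

Σσᵢ² = 2.37 + 1.82 + 1.02 + 2.40 + 0.76 + 2.34 + 1.99 = 12.70
Σ_{i<j} σ_ij = 7.26
total variance = 12.70 + 2 × 7.26 = 27.22
α = (k/(k−1))·(1 − Σσᵢ²/total variance) = (7/6)·(1 − 12.70/27.22) = 0.62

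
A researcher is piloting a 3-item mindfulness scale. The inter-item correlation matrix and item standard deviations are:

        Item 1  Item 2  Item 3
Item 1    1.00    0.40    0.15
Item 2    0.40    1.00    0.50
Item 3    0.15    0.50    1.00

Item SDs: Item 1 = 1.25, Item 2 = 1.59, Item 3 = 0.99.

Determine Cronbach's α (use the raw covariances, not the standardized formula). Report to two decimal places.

Cronbach's α = 0.62

Σσ²ᵢ = 1.25² + 1.59² + 0.99² = 5.0707
Covariances σ_ij = r_ij · s_i · s_j:
  σ(Item 1,Item 2) = 0.40 × 1.25 × 1.59 = 0.7950
  σ(Item 1,Item 3) = 0.15 × 1.25 × 0.99 = 0.1856
  σ(Item 2,Item 3) = 0.50 × 1.59 × 0.99 = 0.7871
σ²_T = Σσ²ᵢ + 2·Σσ_ij = 5.0707 + 2 × 1.7677 = 8.6061
α = (3/2)·(1 − 5.0707/8.6061) = 0.62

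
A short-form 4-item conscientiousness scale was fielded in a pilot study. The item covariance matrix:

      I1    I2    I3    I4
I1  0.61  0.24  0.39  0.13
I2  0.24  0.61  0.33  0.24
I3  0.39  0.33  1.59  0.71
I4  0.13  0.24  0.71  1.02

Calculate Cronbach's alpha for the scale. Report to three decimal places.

ΣVar(i) = 0.61 + 0.61 + 1.59 + 1.02 = 3.83
Sum of the distinct covariances = 2.04
total variance = 3.83 + 2 × 2.04 = 7.91
α = (k/(k−1))·(1 − ΣVar(i)/total variance) = (4/3)·(1 − 3.83/7.91) = 0.688

α = 0.688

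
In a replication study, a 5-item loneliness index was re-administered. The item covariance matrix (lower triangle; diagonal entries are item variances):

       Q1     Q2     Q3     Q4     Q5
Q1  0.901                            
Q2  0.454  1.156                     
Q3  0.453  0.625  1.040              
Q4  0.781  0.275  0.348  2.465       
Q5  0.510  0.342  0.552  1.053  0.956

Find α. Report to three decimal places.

Σσ²ᵢ = 0.901 + 1.156 + 1.040 + 2.465 + 0.956 = 6.518
Sum of the distinct covariances = 5.393
Var(T) = 6.518 + 2 × 5.393 = 17.304
α = (k/(k−1))·(1 − Σσ²ᵢ/Var(T)) = (5/4)·(1 − 6.518/17.304) = 0.779

α = 0.779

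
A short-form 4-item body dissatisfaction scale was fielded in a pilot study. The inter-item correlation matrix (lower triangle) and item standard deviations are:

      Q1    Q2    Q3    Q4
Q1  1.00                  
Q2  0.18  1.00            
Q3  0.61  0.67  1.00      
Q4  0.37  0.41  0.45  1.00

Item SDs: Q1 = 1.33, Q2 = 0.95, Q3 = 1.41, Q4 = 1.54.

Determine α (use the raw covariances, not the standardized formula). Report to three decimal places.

Σσ²ᵢ = 1.33² + 0.95² + 1.41² + 1.54² = 7.0311
Covariances σ_ij = r_ij · s_i · s_j:
  σ(Q1,Q2) = 0.18 × 1.33 × 0.95 = 0.2274
  σ(Q1,Q3) = 0.61 × 1.33 × 1.41 = 1.1439
  σ(Q1,Q4) = 0.37 × 1.33 × 1.54 = 0.7578
  σ(Q2,Q3) = 0.67 × 0.95 × 1.41 = 0.8975
  σ(Q2,Q4) = 0.41 × 0.95 × 1.54 = 0.5998
  σ(Q3,Q4) = 0.45 × 1.41 × 1.54 = 0.9771
σ²_T = Σσ²ᵢ + 2·Σσ_ij = 7.0311 + 2 × 4.6035 = 16.2381
α = (4/3)·(1 − 7.0311/16.2381) = 0.756

α = 0.756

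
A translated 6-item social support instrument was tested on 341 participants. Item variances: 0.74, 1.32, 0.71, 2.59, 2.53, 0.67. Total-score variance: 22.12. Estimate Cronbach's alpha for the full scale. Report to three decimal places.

Σσ²ᵢ = 0.74 + 1.32 + 0.71 + 2.59 + 2.53 + 0.67 = 8.56
α = (k/(k−1))·(1 − Σσ²ᵢ/σ²_T) = (6/5)·(1 − 8.56/22.12) = 0.736

Cronbach's alpha = 0.736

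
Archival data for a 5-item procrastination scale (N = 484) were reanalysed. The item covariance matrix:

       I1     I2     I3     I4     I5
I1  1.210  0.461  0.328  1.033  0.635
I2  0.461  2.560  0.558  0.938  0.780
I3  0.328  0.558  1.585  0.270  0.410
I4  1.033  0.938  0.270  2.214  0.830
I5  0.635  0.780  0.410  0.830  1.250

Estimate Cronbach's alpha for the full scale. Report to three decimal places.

ΣVar(i) = 1.210 + 2.560 + 1.585 + 2.214 + 1.250 = 8.819
Sum of off-diagonal covariances = 6.243
Var(T) = 8.819 + 2 × 6.243 = 21.305
α = (k/(k−1))·(1 − ΣVar(i)/Var(T)) = (5/4)·(1 − 8.819/21.305) = 0.733

Cronbach's alpha = 0.733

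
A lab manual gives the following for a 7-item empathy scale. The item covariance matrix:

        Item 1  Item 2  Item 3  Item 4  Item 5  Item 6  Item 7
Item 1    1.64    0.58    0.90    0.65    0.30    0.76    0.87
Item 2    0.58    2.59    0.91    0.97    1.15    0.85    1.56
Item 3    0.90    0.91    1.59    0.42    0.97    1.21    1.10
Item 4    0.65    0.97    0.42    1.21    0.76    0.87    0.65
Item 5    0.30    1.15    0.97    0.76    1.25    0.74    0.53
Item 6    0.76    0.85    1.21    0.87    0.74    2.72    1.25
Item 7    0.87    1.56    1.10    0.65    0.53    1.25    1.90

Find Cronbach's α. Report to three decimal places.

α = 0.859

sum of item variances = 1.64 + 2.59 + 1.59 + 1.21 + 1.25 + 2.72 + 1.90 = 12.90
Sum of the distinct covariances = 18.00
σ²_T = 12.90 + 2 × 18.00 = 48.90
α = (k/(k−1))·(1 − sum of item variances/σ²_T) = (7/6)·(1 − 12.90/48.90) = 0.859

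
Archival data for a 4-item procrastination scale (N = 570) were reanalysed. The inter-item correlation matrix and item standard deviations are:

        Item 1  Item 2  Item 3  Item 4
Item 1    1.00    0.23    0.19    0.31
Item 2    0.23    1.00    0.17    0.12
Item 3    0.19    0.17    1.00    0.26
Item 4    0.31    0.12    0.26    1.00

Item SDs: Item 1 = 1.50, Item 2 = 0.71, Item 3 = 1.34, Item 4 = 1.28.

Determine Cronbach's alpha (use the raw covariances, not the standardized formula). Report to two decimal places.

Σσ²ᵢ = 1.50² + 0.71² + 1.34² + 1.28² = 6.1881
Covariances σ_ij = r_ij · s_i · s_j:
  σ(Item 1,Item 2) = 0.23 × 1.50 × 0.71 = 0.2450
  σ(Item 1,Item 3) = 0.19 × 1.50 × 1.34 = 0.3819
  σ(Item 1,Item 4) = 0.31 × 1.50 × 1.28 = 0.5952
  σ(Item 2,Item 3) = 0.17 × 0.71 × 1.34 = 0.1617
  σ(Item 2,Item 4) = 0.12 × 0.71 × 1.28 = 0.1091
  σ(Item 3,Item 4) = 0.26 × 1.34 × 1.28 = 0.4460
σ²_T = Σσ²ᵢ + 2·Σσ_ij = 6.1881 + 2 × 1.9389 = 10.0659
α = (4/3)·(1 − 6.1881/10.0659) = 0.51

α = 0.51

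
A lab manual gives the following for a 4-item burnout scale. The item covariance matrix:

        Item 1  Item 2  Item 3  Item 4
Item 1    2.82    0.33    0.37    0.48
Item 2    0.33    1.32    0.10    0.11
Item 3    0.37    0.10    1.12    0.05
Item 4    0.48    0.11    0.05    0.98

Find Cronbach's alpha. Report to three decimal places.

Σσᵢ² = 2.82 + 1.32 + 1.12 + 0.98 = 6.24
Σ_{i<j} σ_ij = 1.44
σ²_T = 6.24 + 2 × 1.44 = 9.12
α = (k/(k−1))·(1 − Σσᵢ²/σ²_T) = (4/3)·(1 − 6.24/9.12) = 0.421

Cronbach's alpha = 0.421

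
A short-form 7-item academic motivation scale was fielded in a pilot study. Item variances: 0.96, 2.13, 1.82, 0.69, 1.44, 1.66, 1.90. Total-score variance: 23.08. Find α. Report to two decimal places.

sum of item variances = 0.96 + 2.13 + 1.82 + 0.69 + 1.44 + 1.66 + 1.90 = 10.60
α = (k/(k−1))·(1 − sum of item variances/σ²_total) = (7/6)·(1 − 10.60/23.08) = 0.63

α = 0.63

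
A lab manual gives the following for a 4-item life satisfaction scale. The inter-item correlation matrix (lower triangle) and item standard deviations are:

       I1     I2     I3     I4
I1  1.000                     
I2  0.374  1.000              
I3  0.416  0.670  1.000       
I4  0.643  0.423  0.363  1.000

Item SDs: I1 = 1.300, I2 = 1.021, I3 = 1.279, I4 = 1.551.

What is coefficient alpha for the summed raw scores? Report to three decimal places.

Σσ²ᵢ = 1.300² + 1.021² + 1.279² + 1.551² = 6.7739
Covariances σ_ij = r_ij · s_i · s_j:
  σ(I1,I2) = 0.374 × 1.300 × 1.021 = 0.4964
  σ(I1,I3) = 0.416 × 1.300 × 1.279 = 0.6917
  σ(I1,I4) = 0.643 × 1.300 × 1.551 = 1.2965
  σ(I2,I3) = 0.670 × 1.021 × 1.279 = 0.8749
  σ(I2,I4) = 0.423 × 1.021 × 1.551 = 0.6699
  σ(I3,I4) = 0.363 × 1.279 × 1.551 = 0.7201
σ²_T = Σσ²ᵢ + 2·Σσ_ij = 6.7739 + 2 × 4.7495 = 16.2729
α = (4/3)·(1 − 6.7739/16.2729) = 0.778

coefficient alpha = 0.778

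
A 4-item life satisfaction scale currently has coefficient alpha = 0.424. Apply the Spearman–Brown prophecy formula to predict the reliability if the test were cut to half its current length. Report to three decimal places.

Length factor m = 1/2
α' = m·α / (1 − (1−m)·α)
   = 1/2 × 0.424 / (1 − (1 − 1/2) × 0.424)
   = 0.2120 / 0.7880 = 0.269

predicted reliability = 0.269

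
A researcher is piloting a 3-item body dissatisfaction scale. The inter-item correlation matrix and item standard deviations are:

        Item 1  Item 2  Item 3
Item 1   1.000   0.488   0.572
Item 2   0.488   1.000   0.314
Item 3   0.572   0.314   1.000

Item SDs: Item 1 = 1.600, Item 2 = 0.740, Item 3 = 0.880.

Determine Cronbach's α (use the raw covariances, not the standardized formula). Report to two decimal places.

Σσ²ᵢ = 1.600² + 0.740² + 0.880² = 3.8820
Covariances σ_ij = r_ij · s_i · s_j:
  σ(Item 1,Item 2) = 0.488 × 1.600 × 0.740 = 0.5778
  σ(Item 1,Item 3) = 0.572 × 1.600 × 0.880 = 0.8054
  σ(Item 2,Item 3) = 0.314 × 0.740 × 0.880 = 0.2045
σ²_T = Σσ²ᵢ + 2·Σσ_ij = 3.8820 + 2 × 1.5877 = 7.0574
α = (3/2)·(1 − 3.8820/7.0574) = 0.67

Cronbach's α = 0.67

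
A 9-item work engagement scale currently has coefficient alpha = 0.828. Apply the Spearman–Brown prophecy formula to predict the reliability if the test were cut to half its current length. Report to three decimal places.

predicted reliability = 0.706

Length factor m = 1/2
α' = m·α / (1 − (1−m)·α)
   = 1/2 × 0.828 / (1 − (1 − 1/2) × 0.828)
   = 0.4140 / 0.5860 = 0.706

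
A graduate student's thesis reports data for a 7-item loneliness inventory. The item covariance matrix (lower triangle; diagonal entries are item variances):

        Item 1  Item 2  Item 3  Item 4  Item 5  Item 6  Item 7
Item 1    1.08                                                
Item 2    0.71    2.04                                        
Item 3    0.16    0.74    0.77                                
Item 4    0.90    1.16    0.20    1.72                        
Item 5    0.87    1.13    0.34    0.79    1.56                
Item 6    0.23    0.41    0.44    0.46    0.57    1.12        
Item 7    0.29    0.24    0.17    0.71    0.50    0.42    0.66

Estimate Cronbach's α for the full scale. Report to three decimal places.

α = 0.839

sum of item variances = 1.08 + 2.04 + 0.77 + 1.72 + 1.56 + 1.12 + 0.66 = 8.95
Sum of the distinct covariances = 11.44
Var(T) = 8.95 + 2 × 11.44 = 31.83
α = (k/(k−1))·(1 − sum of item variances/Var(T)) = (7/6)·(1 − 8.95/31.83) = 0.839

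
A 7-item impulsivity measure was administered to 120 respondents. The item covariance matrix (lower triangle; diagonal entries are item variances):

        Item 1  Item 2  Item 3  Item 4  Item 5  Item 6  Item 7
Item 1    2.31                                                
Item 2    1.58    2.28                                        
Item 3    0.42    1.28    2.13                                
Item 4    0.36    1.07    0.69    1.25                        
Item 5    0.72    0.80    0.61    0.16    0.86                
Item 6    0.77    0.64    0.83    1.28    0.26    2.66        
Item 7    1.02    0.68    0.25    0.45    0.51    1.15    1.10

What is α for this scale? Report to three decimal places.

Σσᵢ² = 2.31 + 2.28 + 2.13 + 1.25 + 0.86 + 2.66 + 1.10 = 12.59
Sum of the distinct covariances = 15.53
σ²_total = 12.59 + 2 × 15.53 = 43.65
α = (k/(k−1))·(1 − Σσᵢ²/σ²_total) = (7/6)·(1 − 12.59/43.65) = 0.830

α = 0.830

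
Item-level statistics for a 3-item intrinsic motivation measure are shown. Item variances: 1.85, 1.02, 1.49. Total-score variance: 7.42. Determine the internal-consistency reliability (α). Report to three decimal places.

sum of item variances = 1.85 + 1.02 + 1.49 = 4.36
α = (k/(k−1))·(1 − sum of item variances/σ²_total) = (3/2)·(1 − 4.36/7.42) = 0.619

α = 0.619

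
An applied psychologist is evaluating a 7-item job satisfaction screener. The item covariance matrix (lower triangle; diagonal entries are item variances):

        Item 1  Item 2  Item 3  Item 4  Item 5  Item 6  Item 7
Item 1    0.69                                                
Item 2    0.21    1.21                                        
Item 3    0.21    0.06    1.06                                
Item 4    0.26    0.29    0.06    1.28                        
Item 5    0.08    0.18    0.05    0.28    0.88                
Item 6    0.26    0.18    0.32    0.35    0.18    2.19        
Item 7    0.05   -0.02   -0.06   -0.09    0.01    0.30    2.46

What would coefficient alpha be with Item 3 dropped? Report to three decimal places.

Remaining items: Item 1, Item 2, Item 4, Item 5, Item 6, Item 7 (k = 6).
Σσᵢ² = 0.69 + 1.21 + 1.28 + 0.88 + 2.19 + 2.46 = 8.71
σ²_T = 8.71 + 2 × 2.52 = 13.75
α (item deleted) = (6/5)·(1 − 8.71/13.75) = 0.440

coefficient alpha = 0.440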